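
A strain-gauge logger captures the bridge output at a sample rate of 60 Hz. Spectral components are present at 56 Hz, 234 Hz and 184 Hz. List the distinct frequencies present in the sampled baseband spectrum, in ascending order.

4 Hz, 6 Hz

fs/2 = 30 Hz.
56 Hz > fs/2 = 30 Hz, folds to fs − 56 Hz = 4 Hz.
234 Hz mod fs = 54 Hz.
54 Hz > fs/2 = 30 Hz, folds to fs − 54 Hz = 6 Hz.
184 Hz mod fs = 4 Hz.
4 Hz ≤ fs/2 = 30 Hz, appears at 4 Hz.
Distinct values: {4 Hz, 6 Hz}.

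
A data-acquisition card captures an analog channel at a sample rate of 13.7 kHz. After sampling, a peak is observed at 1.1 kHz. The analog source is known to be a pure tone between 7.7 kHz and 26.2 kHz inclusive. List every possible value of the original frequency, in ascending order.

12.6 kHz, 14.8 kHz

Frequencies that alias to 1.1 kHz are k·fs ± 1.1 kHz for integer k ≥ 0.
k=0: 1.1 kHz.
k=1: 12.6 kHz, 14.8 kHz.
k=2: 26.3 kHz, 28.5 kHz.
Within [7.7 kHz, 26.2 kHz]: 12.6 kHz, 14.8 kHz.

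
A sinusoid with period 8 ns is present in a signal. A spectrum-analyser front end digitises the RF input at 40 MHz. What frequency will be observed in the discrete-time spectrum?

5 MHz

T = 8 ns → f = 1/T = 125 MHz.
125 MHz mod fs = 5 MHz.
5 MHz ≤ fs/2 = 20 MHz, appears at 5 MHz.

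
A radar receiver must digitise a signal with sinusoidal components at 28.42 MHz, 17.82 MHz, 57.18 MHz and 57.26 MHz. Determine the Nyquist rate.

114.52 MHz

Highest-frequency component: 57.26 MHz.
Nyquist rate = 2 × 57.26 MHz = 114.52 MHz.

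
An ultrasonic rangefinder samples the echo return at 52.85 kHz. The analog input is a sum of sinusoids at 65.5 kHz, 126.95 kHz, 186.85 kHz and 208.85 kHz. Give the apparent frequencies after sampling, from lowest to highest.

2.55 kHz, 12.65 kHz, 21.25 kHz, 24.55 kHz

fs/2 = 26.425 kHz.
65.5 kHz mod fs = 12.65 kHz.
12.65 kHz ≤ fs/2 = 26.425 kHz, appears at 12.65 kHz.
126.95 kHz mod fs = 21.25 kHz.
21.25 kHz ≤ fs/2 = 26.425 kHz, appears at 21.25 kHz.
186.85 kHz mod fs = 28.3 kHz.
28.3 kHz > fs/2 = 26.425 kHz, folds to fs − 28.3 kHz = 24.55 kHz.
208.85 kHz mod fs = 50.3 kHz.
50.3 kHz > fs/2 = 26.425 kHz, folds to fs − 50.3 kHz = 2.55 kHz.
Distinct values: {2.55 kHz, 12.65 kHz, 21.25 kHz, 24.55 kHz}.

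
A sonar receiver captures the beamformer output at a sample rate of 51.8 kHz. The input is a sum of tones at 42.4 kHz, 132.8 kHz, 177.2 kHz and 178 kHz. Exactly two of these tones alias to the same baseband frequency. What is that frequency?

22.6 kHz

fs/2 = 25.9 kHz.
42.4 kHz > fs/2 = 25.9 kHz, folds to fs − 42.4 kHz = 9.4 kHz.
132.8 kHz mod fs = 29.2 kHz.
29.2 kHz > fs/2 = 25.9 kHz, folds to fs − 29.2 kHz = 22.6 kHz.
177.2 kHz mod fs = 21.8 kHz.
21.8 kHz ≤ fs/2 = 25.9 kHz, appears at 21.8 kHz.
178 kHz mod fs = 22.6 kHz.
22.6 kHz ≤ fs/2 = 25.9 kHz, appears at 22.6 kHz.
132.8 kHz and 178 kHz both map to 22.6 kHz.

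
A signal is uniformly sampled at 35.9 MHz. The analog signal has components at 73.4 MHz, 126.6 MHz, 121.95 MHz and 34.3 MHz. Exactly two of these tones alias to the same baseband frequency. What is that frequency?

1.6 MHz

fs/2 = 17.95 MHz.
73.4 MHz mod fs = 1.6 MHz.
1.6 MHz ≤ fs/2 = 17.95 MHz, appears at 1.6 MHz.
126.6 MHz mod fs = 18.9 MHz.
18.9 MHz > fs/2 = 17.95 MHz, folds to fs − 18.9 MHz = 17 MHz.
121.95 MHz mod fs = 14.25 MHz.
14.25 MHz ≤ fs/2 = 17.95 MHz, appears at 14.25 MHz.
34.3 MHz > fs/2 = 17.95 MHz, folds to fs − 34.3 MHz = 1.6 MHz.
34.3 MHz and 73.4 MHz both map to 1.6 MHz.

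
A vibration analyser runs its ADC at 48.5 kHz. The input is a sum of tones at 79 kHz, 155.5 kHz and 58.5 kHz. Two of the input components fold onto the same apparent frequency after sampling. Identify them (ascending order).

58.5 kHz, 155.5 kHz

fs/2 = 24.25 kHz.
79 kHz mod fs = 30.5 kHz.
30.5 kHz > fs/2 = 24.25 kHz, folds to fs − 30.5 kHz = 18 kHz.
155.5 kHz mod fs = 10 kHz.
10 kHz ≤ fs/2 = 24.25 kHz, appears at 10 kHz.
58.5 kHz mod fs = 10 kHz.
10 kHz ≤ fs/2 = 24.25 kHz, appears at 10 kHz.
58.5 kHz and 155.5 kHz both map to 10 kHz.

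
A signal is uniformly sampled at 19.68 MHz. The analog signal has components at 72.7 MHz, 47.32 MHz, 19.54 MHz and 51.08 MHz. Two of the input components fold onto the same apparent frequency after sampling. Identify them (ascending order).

47.32 MHz, 51.08 MHz

fs/2 = 9.84 MHz.
72.7 MHz mod fs = 13.66 MHz.
13.66 MHz > fs/2 = 9.84 MHz, folds to fs − 13.66 MHz = 6.02 MHz.
47.32 MHz mod fs = 7.96 MHz.
7.96 MHz ≤ fs/2 = 9.84 MHz, appears at 7.96 MHz.
19.54 MHz > fs/2 = 9.84 MHz, folds to fs − 19.54 MHz = 0.14 MHz.
51.08 MHz mod fs = 11.72 MHz.
11.72 MHz > fs/2 = 9.84 MHz, folds to fs − 11.72 MHz = 7.96 MHz.
47.32 MHz and 51.08 MHz both map to 7.96 MHz.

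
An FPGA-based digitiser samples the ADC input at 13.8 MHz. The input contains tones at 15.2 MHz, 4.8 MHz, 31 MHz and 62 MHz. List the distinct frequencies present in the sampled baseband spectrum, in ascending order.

1.4 MHz, 3.4 MHz, 4.8 MHz, 6.8 MHz

fs/2 = 6.9 MHz.
15.2 MHz mod fs = 1.4 MHz.
1.4 MHz ≤ fs/2 = 6.9 MHz, appears at 1.4 MHz.
4.8 MHz ≤ fs/2 = 6.9 MHz, passes unchanged.
31 MHz mod fs = 3.4 MHz.
3.4 MHz ≤ fs/2 = 6.9 MHz, appears at 3.4 MHz.
62 MHz mod fs = 6.8 MHz.
6.8 MHz ≤ fs/2 = 6.9 MHz, appears at 6.8 MHz.
Distinct values: {1.4 MHz, 3.4 MHz, 4.8 MHz, 6.8 MHz}.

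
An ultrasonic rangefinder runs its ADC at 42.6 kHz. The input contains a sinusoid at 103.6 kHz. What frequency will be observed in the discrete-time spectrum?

18.4 kHz

103.6 kHz mod fs = 18.4 kHz.
18.4 kHz ≤ fs/2 = 21.3 kHz, appears at 18.4 kHz.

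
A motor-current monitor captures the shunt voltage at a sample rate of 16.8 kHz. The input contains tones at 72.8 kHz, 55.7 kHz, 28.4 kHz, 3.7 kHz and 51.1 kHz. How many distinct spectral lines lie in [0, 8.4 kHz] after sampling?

5

fs/2 = 8.4 kHz.
72.8 kHz mod fs = 5.6 kHz.
5.6 kHz ≤ fs/2 = 8.4 kHz, appears at 5.6 kHz.
55.7 kHz mod fs = 5.3 kHz.
5.3 kHz ≤ fs/2 = 8.4 kHz, appears at 5.3 kHz.
28.4 kHz mod fs = 11.6 kHz.
11.6 kHz > fs/2 = 8.4 kHz, folds to fs − 11.6 kHz = 5.2 kHz.
3.7 kHz ≤ fs/2 = 8.4 kHz, passes unchanged.
51.1 kHz mod fs = 0.7 kHz.
0.7 kHz ≤ fs/2 = 8.4 kHz, appears at 0.7 kHz.
Distinct values: {0.7 kHz, 3.7 kHz, 5.2 kHz, 5.3 kHz, 5.6 kHz} → 5.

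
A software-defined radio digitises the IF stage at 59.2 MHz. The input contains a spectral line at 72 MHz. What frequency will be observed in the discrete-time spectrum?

72 MHz mod fs = 12.8 MHz.
12.8 MHz ≤ fs/2 = 29.6 MHz, appears at 12.8 MHz.

12.8 MHz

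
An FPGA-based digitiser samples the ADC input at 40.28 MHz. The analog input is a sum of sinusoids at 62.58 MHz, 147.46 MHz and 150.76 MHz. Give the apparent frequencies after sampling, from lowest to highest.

fs/2 = 20.14 MHz.
62.58 MHz mod fs = 22.3 MHz.
22.3 MHz > fs/2 = 20.14 MHz, folds to fs − 22.3 MHz = 17.98 MHz.
147.46 MHz mod fs = 26.62 MHz.
26.62 MHz > fs/2 = 20.14 MHz, folds to fs − 26.62 MHz = 13.66 MHz.
150.76 MHz mod fs = 29.92 MHz.
29.92 MHz > fs/2 = 20.14 MHz, folds to fs − 29.92 MHz = 10.36 MHz.
Distinct values: {10.36 MHz, 13.66 MHz, 17.98 MHz}.

10.36 MHz, 13.66 MHz, 17.98 MHz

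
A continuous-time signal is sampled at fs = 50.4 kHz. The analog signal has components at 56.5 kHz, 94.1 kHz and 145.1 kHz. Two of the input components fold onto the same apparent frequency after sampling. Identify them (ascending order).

56.5 kHz, 145.1 kHz

fs/2 = 25.2 kHz.
56.5 kHz mod fs = 6.1 kHz.
6.1 kHz ≤ fs/2 = 25.2 kHz, appears at 6.1 kHz.
94.1 kHz mod fs = 43.7 kHz.
43.7 kHz > fs/2 = 25.2 kHz, folds to fs − 43.7 kHz = 6.7 kHz.
145.1 kHz mod fs = 44.3 kHz.
44.3 kHz > fs/2 = 25.2 kHz, folds to fs − 44.3 kHz = 6.1 kHz.
56.5 kHz and 145.1 kHz both map to 6.1 kHz.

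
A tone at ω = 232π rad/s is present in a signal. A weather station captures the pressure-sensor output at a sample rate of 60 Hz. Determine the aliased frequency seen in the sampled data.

4 Hz

ω = 232π rad/s → f = ω/(2π) = 116 Hz.
116 Hz mod fs = 56 Hz.
56 Hz > fs/2 = 30 Hz, folds to fs − 56 Hz = 4 Hz.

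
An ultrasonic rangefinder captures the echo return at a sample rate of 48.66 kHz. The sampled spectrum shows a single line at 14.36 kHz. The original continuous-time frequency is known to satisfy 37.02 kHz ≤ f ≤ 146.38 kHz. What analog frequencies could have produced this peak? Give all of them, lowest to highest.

Frequencies that alias to 14.36 kHz are k·fs ± 14.36 kHz for integer k ≥ 0.
k=0: 14.36 kHz.
k=1: 34.3 kHz, 63.02 kHz.
k=2: 82.96 kHz, 111.68 kHz.
k=3: 131.62 kHz, 160.34 kHz.
k=4: 180.28 kHz, 209 kHz.
Within [37.02 kHz, 146.38 kHz]: 63.02 kHz, 82.96 kHz, 111.68 kHz, 131.62 kHz.

63.02 kHz, 82.96 kHz, 111.68 kHz, 131.62 kHz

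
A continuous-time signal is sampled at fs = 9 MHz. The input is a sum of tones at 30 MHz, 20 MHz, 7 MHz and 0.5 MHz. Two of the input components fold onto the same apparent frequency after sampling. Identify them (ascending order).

7 MHz, 20 MHz

fs/2 = 4.5 MHz.
30 MHz mod fs = 3 MHz.
3 MHz ≤ fs/2 = 4.5 MHz, appears at 3 MHz.
20 MHz mod fs = 2 MHz.
2 MHz ≤ fs/2 = 4.5 MHz, appears at 2 MHz.
7 MHz > fs/2 = 4.5 MHz, folds to fs − 7 MHz = 2 MHz.
0.5 MHz ≤ fs/2 = 4.5 MHz, passes unchanged.
7 MHz and 20 MHz both map to 2 MHz.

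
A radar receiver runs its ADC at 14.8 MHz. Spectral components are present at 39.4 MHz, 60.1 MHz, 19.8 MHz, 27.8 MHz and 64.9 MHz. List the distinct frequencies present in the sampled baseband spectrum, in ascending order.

0.9 MHz, 1.8 MHz, 5 MHz, 5.7 MHz

fs/2 = 7.4 MHz.
39.4 MHz mod fs = 9.8 MHz.
9.8 MHz > fs/2 = 7.4 MHz, folds to fs − 9.8 MHz = 5 MHz.
60.1 MHz mod fs = 0.9 MHz.
0.9 MHz ≤ fs/2 = 7.4 MHz, appears at 0.9 MHz.
19.8 MHz mod fs = 5 MHz.
5 MHz ≤ fs/2 = 7.4 MHz, appears at 5 MHz.
27.8 MHz mod fs = 13 MHz.
13 MHz > fs/2 = 7.4 MHz, folds to fs − 13 MHz = 1.8 MHz.
64.9 MHz mod fs = 5.7 MHz.
5.7 MHz ≤ fs/2 = 7.4 MHz, appears at 5.7 MHz.
Distinct values: {0.9 MHz, 1.8 MHz, 5 MHz, 5.7 MHz}.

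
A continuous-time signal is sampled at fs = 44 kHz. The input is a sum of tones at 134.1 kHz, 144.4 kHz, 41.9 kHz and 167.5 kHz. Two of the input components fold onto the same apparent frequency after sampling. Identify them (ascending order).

fs/2 = 22 kHz.
134.1 kHz mod fs = 2.1 kHz.
2.1 kHz ≤ fs/2 = 22 kHz, appears at 2.1 kHz.
144.4 kHz mod fs = 12.4 kHz.
12.4 kHz ≤ fs/2 = 22 kHz, appears at 12.4 kHz.
41.9 kHz > fs/2 = 22 kHz, folds to fs − 41.9 kHz = 2.1 kHz.
167.5 kHz mod fs = 35.5 kHz.
35.5 kHz > fs/2 = 22 kHz, folds to fs − 35.5 kHz = 8.5 kHz.
41.9 kHz and 134.1 kHz both map to 2.1 kHz.

41.9 kHz, 134.1 kHz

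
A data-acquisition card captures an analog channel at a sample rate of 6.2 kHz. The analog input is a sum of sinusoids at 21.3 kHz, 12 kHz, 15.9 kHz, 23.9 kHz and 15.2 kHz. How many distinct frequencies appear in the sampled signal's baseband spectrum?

fs/2 = 3.1 kHz.
21.3 kHz mod fs = 2.7 kHz.
2.7 kHz ≤ fs/2 = 3.1 kHz, appears at 2.7 kHz.
12 kHz mod fs = 5.8 kHz.
5.8 kHz > fs/2 = 3.1 kHz, folds to fs − 5.8 kHz = 0.4 kHz.
15.9 kHz mod fs = 3.5 kHz.
3.5 kHz > fs/2 = 3.1 kHz, folds to fs − 3.5 kHz = 2.7 kHz.
23.9 kHz mod fs = 5.3 kHz.
5.3 kHz > fs/2 = 3.1 kHz, folds to fs − 5.3 kHz = 0.9 kHz.
15.2 kHz mod fs = 2.8 kHz.
2.8 kHz ≤ fs/2 = 3.1 kHz, appears at 2.8 kHz.
Distinct values: {0.4 kHz, 0.9 kHz, 2.7 kHz, 2.8 kHz} → 4.

4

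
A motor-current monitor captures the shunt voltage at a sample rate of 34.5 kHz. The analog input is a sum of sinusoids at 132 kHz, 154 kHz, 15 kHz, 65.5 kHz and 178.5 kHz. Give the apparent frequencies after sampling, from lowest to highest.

3.5 kHz, 6 kHz, 15 kHz, 16 kHz

fs/2 = 17.25 kHz.
132 kHz mod fs = 28.5 kHz.
28.5 kHz > fs/2 = 17.25 kHz, folds to fs − 28.5 kHz = 6 kHz.
154 kHz mod fs = 16 kHz.
16 kHz ≤ fs/2 = 17.25 kHz, appears at 16 kHz.
15 kHz ≤ fs/2 = 17.25 kHz, passes unchanged.
65.5 kHz mod fs = 31 kHz.
31 kHz > fs/2 = 17.25 kHz, folds to fs − 31 kHz = 3.5 kHz.
178.5 kHz mod fs = 6 kHz.
6 kHz ≤ fs/2 = 17.25 kHz, appears at 6 kHz.
Distinct values: {3.5 kHz, 6 kHz, 15 kHz, 16 kHz}.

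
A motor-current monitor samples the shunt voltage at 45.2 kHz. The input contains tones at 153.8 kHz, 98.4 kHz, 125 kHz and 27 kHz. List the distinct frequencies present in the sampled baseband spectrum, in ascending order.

8 kHz, 10.6 kHz, 18.2 kHz

fs/2 = 22.6 kHz.
153.8 kHz mod fs = 18.2 kHz.
18.2 kHz ≤ fs/2 = 22.6 kHz, appears at 18.2 kHz.
98.4 kHz mod fs = 8 kHz.
8 kHz ≤ fs/2 = 22.6 kHz, appears at 8 kHz.
125 kHz mod fs = 34.6 kHz.
34.6 kHz > fs/2 = 22.6 kHz, folds to fs − 34.6 kHz = 10.6 kHz.
27 kHz > fs/2 = 22.6 kHz, folds to fs − 27 kHz = 18.2 kHz.
Distinct values: {8 kHz, 10.6 kHz, 18.2 kHz}.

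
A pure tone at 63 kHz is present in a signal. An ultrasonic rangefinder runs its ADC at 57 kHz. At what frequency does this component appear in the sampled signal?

6 kHz

63 kHz mod fs = 6 kHz.
6 kHz ≤ fs/2 = 28.5 kHz, appears at 6 kHz.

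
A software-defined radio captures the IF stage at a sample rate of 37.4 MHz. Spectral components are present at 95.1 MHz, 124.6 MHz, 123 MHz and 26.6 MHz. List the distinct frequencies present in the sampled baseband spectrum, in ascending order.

10.8 MHz, 12.4 MHz, 17.1 MHz

fs/2 = 18.7 MHz.
95.1 MHz mod fs = 20.3 MHz.
20.3 MHz > fs/2 = 18.7 MHz, folds to fs − 20.3 MHz = 17.1 MHz.
124.6 MHz mod fs = 12.4 MHz.
12.4 MHz ≤ fs/2 = 18.7 MHz, appears at 12.4 MHz.
123 MHz mod fs = 10.8 MHz.
10.8 MHz ≤ fs/2 = 18.7 MHz, appears at 10.8 MHz.
26.6 MHz > fs/2 = 18.7 MHz, folds to fs − 26.6 MHz = 10.8 MHz.
Distinct values: {10.8 MHz, 12.4 MHz, 17.1 MHz}.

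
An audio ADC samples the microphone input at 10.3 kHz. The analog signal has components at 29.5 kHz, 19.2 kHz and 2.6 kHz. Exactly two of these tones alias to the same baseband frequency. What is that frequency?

1.4 kHz

fs/2 = 5.15 kHz.
29.5 kHz mod fs = 8.9 kHz.
8.9 kHz > fs/2 = 5.15 kHz, folds to fs − 8.9 kHz = 1.4 kHz.
19.2 kHz mod fs = 8.9 kHz.
8.9 kHz > fs/2 = 5.15 kHz, folds to fs − 8.9 kHz = 1.4 kHz.
2.6 kHz ≤ fs/2 = 5.15 kHz, passes unchanged.
19.2 kHz and 29.5 kHz both map to 1.4 kHz.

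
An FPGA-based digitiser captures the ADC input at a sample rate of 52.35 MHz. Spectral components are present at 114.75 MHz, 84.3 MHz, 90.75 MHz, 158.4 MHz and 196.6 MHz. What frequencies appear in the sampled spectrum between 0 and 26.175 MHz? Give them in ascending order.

1.35 MHz, 10.05 MHz, 12.8 MHz, 13.95 MHz, 20.4 MHz

fs/2 = 26.175 MHz.
114.75 MHz mod fs = 10.05 MHz.
10.05 MHz ≤ fs/2 = 26.175 MHz, appears at 10.05 MHz.
84.3 MHz mod fs = 31.95 MHz.
31.95 MHz > fs/2 = 26.175 MHz, folds to fs − 31.95 MHz = 20.4 MHz.
90.75 MHz mod fs = 38.4 MHz.
38.4 MHz > fs/2 = 26.175 MHz, folds to fs − 38.4 MHz = 13.95 MHz.
158.4 MHz mod fs = 1.35 MHz.
1.35 MHz ≤ fs/2 = 26.175 MHz, appears at 1.35 MHz.
196.6 MHz mod fs = 39.55 MHz.
39.55 MHz > fs/2 = 26.175 MHz, folds to fs − 39.55 MHz = 12.8 MHz.
Distinct values: {1.35 MHz, 10.05 MHz, 12.8 MHz, 13.95 MHz, 20.4 MHz}.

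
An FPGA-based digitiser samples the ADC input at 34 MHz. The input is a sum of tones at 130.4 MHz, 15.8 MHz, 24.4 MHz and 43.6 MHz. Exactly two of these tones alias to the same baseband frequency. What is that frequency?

9.6 MHz

fs/2 = 17 MHz.
130.4 MHz mod fs = 28.4 MHz.
28.4 MHz > fs/2 = 17 MHz, folds to fs − 28.4 MHz = 5.6 MHz.
15.8 MHz ≤ fs/2 = 17 MHz, passes unchanged.
24.4 MHz > fs/2 = 17 MHz, folds to fs − 24.4 MHz = 9.6 MHz.
43.6 MHz mod fs = 9.6 MHz.
9.6 MHz ≤ fs/2 = 17 MHz, appears at 9.6 MHz.
24.4 MHz and 43.6 MHz both map to 9.6 MHz.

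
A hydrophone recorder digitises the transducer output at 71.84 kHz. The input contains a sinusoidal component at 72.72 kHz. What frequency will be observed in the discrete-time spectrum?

0.88 kHz

72.72 kHz mod fs = 0.88 kHz.
0.88 kHz ≤ fs/2 = 35.92 kHz, appears at 0.88 kHz.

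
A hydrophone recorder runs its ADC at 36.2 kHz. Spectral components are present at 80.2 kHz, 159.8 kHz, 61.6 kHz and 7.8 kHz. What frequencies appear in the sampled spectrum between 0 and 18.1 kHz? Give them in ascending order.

fs/2 = 18.1 kHz.
80.2 kHz mod fs = 7.8 kHz.
7.8 kHz ≤ fs/2 = 18.1 kHz, appears at 7.8 kHz.
159.8 kHz mod fs = 15 kHz.
15 kHz ≤ fs/2 = 18.1 kHz, appears at 15 kHz.
61.6 kHz mod fs = 25.4 kHz.
25.4 kHz > fs/2 = 18.1 kHz, folds to fs − 25.4 kHz = 10.8 kHz.
7.8 kHz ≤ fs/2 = 18.1 kHz, passes unchanged.
Distinct values: {7.8 kHz, 10.8 kHz, 15 kHz}.

7.8 kHz, 10.8 kHz, 15 kHz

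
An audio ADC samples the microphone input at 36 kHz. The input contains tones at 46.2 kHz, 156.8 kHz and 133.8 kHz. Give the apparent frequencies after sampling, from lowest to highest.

fs/2 = 18 kHz.
46.2 kHz mod fs = 10.2 kHz.
10.2 kHz ≤ fs/2 = 18 kHz, appears at 10.2 kHz.
156.8 kHz mod fs = 12.8 kHz.
12.8 kHz ≤ fs/2 = 18 kHz, appears at 12.8 kHz.
133.8 kHz mod fs = 25.8 kHz.
25.8 kHz > fs/2 = 18 kHz, folds to fs − 25.8 kHz = 10.2 kHz.
Distinct values: {10.2 kHz, 12.8 kHz}.

10.2 kHz, 12.8 kHz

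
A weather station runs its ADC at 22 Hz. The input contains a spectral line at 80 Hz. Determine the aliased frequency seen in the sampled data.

8 Hz

80 Hz mod fs = 14 Hz.
14 Hz > fs/2 = 11 Hz, folds to fs − 14 Hz = 8 Hz.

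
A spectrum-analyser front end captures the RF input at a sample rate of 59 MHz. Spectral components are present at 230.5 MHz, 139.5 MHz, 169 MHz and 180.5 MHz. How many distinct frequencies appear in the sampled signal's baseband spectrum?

fs/2 = 29.5 MHz.
230.5 MHz mod fs = 53.5 MHz.
53.5 MHz > fs/2 = 29.5 MHz, folds to fs − 53.5 MHz = 5.5 MHz.
139.5 MHz mod fs = 21.5 MHz.
21.5 MHz ≤ fs/2 = 29.5 MHz, appears at 21.5 MHz.
169 MHz mod fs = 51 MHz.
51 MHz > fs/2 = 29.5 MHz, folds to fs − 51 MHz = 8 MHz.
180.5 MHz mod fs = 3.5 MHz.
3.5 MHz ≤ fs/2 = 29.5 MHz, appears at 3.5 MHz.
Distinct values: {3.5 MHz, 5.5 MHz, 8 MHz, 21.5 MHz} → 4.

4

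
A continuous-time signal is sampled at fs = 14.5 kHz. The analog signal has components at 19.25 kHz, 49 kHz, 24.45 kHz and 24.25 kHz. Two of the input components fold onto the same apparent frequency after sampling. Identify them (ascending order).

19.25 kHz, 24.25 kHz

fs/2 = 7.25 kHz.
19.25 kHz mod fs = 4.75 kHz.
4.75 kHz ≤ fs/2 = 7.25 kHz, appears at 4.75 kHz.
49 kHz mod fs = 5.5 kHz.
5.5 kHz ≤ fs/2 = 7.25 kHz, appears at 5.5 kHz.
24.45 kHz mod fs = 9.95 kHz.
9.95 kHz > fs/2 = 7.25 kHz, folds to fs − 9.95 kHz = 4.55 kHz.
24.25 kHz mod fs = 9.75 kHz.
9.75 kHz > fs/2 = 7.25 kHz, folds to fs − 9.75 kHz = 4.75 kHz.
19.25 kHz and 24.25 kHz both map to 4.75 kHz.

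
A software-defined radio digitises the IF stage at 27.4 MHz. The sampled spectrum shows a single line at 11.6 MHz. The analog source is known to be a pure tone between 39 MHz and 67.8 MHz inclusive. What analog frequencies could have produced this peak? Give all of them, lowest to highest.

Frequencies that alias to 11.6 MHz are k·fs ± 11.6 MHz for integer k ≥ 0.
k=0: 11.6 MHz.
k=1: 15.8 MHz, 39 MHz.
k=2: 43.2 MHz, 66.4 MHz.
k=3: 70.6 MHz, 93.8 MHz.
Within [39 MHz, 67.8 MHz]: 39 MHz, 43.2 MHz, 66.4 MHz.

39 MHz, 43.2 MHz, 66.4 MHz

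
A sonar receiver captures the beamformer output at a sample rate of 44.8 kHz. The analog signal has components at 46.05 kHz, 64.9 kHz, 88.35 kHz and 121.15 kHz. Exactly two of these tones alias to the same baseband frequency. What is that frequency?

1.25 kHz

fs/2 = 22.4 kHz.
46.05 kHz mod fs = 1.25 kHz.
1.25 kHz ≤ fs/2 = 22.4 kHz, appears at 1.25 kHz.
64.9 kHz mod fs = 20.1 kHz.
20.1 kHz ≤ fs/2 = 22.4 kHz, appears at 20.1 kHz.
88.35 kHz mod fs = 43.55 kHz.
43.55 kHz > fs/2 = 22.4 kHz, folds to fs − 43.55 kHz = 1.25 kHz.
121.15 kHz mod fs = 31.55 kHz.
31.55 kHz > fs/2 = 22.4 kHz, folds to fs − 31.55 kHz = 13.25 kHz.
46.05 kHz and 88.35 kHz both map to 1.25 kHz.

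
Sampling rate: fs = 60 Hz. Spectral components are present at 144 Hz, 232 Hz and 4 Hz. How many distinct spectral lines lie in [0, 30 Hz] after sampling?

fs/2 = 30 Hz.
144 Hz mod fs = 24 Hz.
24 Hz ≤ fs/2 = 30 Hz, appears at 24 Hz.
232 Hz mod fs = 52 Hz.
52 Hz > fs/2 = 30 Hz, folds to fs − 52 Hz = 8 Hz.
4 Hz ≤ fs/2 = 30 Hz, passes unchanged.
Distinct values: {4 Hz, 8 Hz, 24 Hz} → 3.

3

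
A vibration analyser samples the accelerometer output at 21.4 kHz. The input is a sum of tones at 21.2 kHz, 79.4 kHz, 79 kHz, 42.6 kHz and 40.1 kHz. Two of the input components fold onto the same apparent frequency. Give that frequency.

0.2 kHz

fs/2 = 10.7 kHz.
21.2 kHz > fs/2 = 10.7 kHz, folds to fs − 21.2 kHz = 0.2 kHz.
79.4 kHz mod fs = 15.2 kHz.
15.2 kHz > fs/2 = 10.7 kHz, folds to fs − 15.2 kHz = 6.2 kHz.
79 kHz mod fs = 14.8 kHz.
14.8 kHz > fs/2 = 10.7 kHz, folds to fs − 14.8 kHz = 6.6 kHz.
42.6 kHz mod fs = 21.2 kHz.
21.2 kHz > fs/2 = 10.7 kHz, folds to fs − 21.2 kHz = 0.2 kHz.
40.1 kHz mod fs = 18.7 kHz.
18.7 kHz > fs/2 = 10.7 kHz, folds to fs − 18.7 kHz = 2.7 kHz.
21.2 kHz and 42.6 kHz both map to 0.2 kHz.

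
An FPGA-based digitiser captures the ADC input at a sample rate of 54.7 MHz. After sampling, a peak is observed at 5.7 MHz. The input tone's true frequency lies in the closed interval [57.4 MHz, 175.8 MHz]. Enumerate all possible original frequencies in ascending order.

60.4 MHz, 103.7 MHz, 115.1 MHz, 158.4 MHz, 169.8 MHz

Frequencies that alias to 5.7 MHz are k·fs ± 5.7 MHz for integer k ≥ 0.
k=0: 5.7 MHz.
k=1: 49 MHz, 60.4 MHz.
k=2: 103.7 MHz, 115.1 MHz.
k=3: 158.4 MHz, 169.8 MHz.
k=4: 213.1 MHz, 224.5 MHz.
Within [57.4 MHz, 175.8 MHz]: 60.4 MHz, 103.7 MHz, 115.1 MHz, 158.4 MHz, 169.8 MHz.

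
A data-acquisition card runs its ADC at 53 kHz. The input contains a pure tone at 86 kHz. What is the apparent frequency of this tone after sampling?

86 kHz mod fs = 33 kHz.
33 kHz > fs/2 = 26.5 kHz, folds to fs − 33 kHz = 20 kHz.

20 kHz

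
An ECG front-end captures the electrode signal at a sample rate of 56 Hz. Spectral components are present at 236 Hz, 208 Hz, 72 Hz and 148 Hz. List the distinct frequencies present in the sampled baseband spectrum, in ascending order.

12 Hz, 16 Hz, 20 Hz

fs/2 = 28 Hz.
236 Hz mod fs = 12 Hz.
12 Hz ≤ fs/2 = 28 Hz, appears at 12 Hz.
208 Hz mod fs = 40 Hz.
40 Hz > fs/2 = 28 Hz, folds to fs − 40 Hz = 16 Hz.
72 Hz mod fs = 16 Hz.
16 Hz ≤ fs/2 = 28 Hz, appears at 16 Hz.
148 Hz mod fs = 36 Hz.
36 Hz > fs/2 = 28 Hz, folds to fs − 36 Hz = 20 Hz.
Distinct values: {12 Hz, 16 Hz, 20 Hz}.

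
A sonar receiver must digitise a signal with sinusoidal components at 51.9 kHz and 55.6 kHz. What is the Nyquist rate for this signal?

Highest-frequency component: 55.6 kHz.
Nyquist rate = 2 × 55.6 kHz = 111.2 kHz.

111.2 kHz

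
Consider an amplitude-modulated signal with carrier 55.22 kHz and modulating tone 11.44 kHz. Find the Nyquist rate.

AM sidebands sit at fc ± fm = 43.78 kHz and 66.66 kHz.
Highest-frequency component: 66.66 kHz.
Nyquist rate = 2 × 66.66 kHz = 133.32 kHz.

133.32 kHz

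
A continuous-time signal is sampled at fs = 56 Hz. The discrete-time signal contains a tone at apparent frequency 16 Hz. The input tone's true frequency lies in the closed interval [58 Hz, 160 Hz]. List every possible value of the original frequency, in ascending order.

72 Hz, 96 Hz, 128 Hz, 152 Hz

Frequencies that alias to 16 Hz are k·fs ± 16 Hz for integer k ≥ 0.
k=0: 16 Hz.
k=1: 40 Hz, 72 Hz.
k=2: 96 Hz, 128 Hz.
k=3: 152 Hz, 184 Hz.
k=4: 208 Hz, 240 Hz.
Within [58 Hz, 160 Hz]: 72 Hz, 96 Hz, 128 Hz, 152 Hz.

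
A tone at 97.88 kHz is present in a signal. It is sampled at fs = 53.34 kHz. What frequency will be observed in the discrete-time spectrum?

97.88 kHz mod fs = 44.54 kHz.
44.54 kHz > fs/2 = 26.67 kHz, folds to fs − 44.54 kHz = 8.8 kHz.

8.8 kHz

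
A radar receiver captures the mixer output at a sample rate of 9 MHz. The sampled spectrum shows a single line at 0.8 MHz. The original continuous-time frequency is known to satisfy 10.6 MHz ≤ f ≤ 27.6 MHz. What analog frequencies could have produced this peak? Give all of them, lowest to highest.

17.2 MHz, 18.8 MHz, 26.2 MHz

Frequencies that alias to 0.8 MHz are k·fs ± 0.8 MHz for integer k ≥ 0.
k=0: 0.8 MHz.
k=1: 8.2 MHz, 9.8 MHz.
k=2: 17.2 MHz, 18.8 MHz.
k=3: 26.2 MHz, 27.8 MHz.
k=4: 35.2 MHz, 36.8 MHz.
Within [10.6 MHz, 27.6 MHz]: 17.2 MHz, 18.8 MHz, 26.2 MHz.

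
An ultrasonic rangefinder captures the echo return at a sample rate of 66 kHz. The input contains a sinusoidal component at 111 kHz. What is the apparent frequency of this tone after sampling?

21 kHz

111 kHz mod fs = 45 kHz.
45 kHz > fs/2 = 33 kHz, folds to fs − 45 kHz = 21 kHz.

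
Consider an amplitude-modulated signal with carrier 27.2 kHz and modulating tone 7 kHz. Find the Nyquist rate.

AM sidebands sit at fc ± fm = 20.2 kHz and 34.2 kHz.
Highest-frequency component: 34.2 kHz.
Nyquist rate = 2 × 34.2 kHz = 68.4 kHz.

68.4 kHz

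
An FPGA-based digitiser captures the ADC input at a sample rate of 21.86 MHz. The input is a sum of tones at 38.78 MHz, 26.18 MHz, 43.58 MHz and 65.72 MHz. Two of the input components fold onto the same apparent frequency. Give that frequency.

0.14 MHz

fs/2 = 10.93 MHz.
38.78 MHz mod fs = 16.92 MHz.
16.92 MHz > fs/2 = 10.93 MHz, folds to fs − 16.92 MHz = 4.94 MHz.
26.18 MHz mod fs = 4.32 MHz.
4.32 MHz ≤ fs/2 = 10.93 MHz, appears at 4.32 MHz.
43.58 MHz mod fs = 21.72 MHz.
21.72 MHz > fs/2 = 10.93 MHz, folds to fs − 21.72 MHz = 0.14 MHz.
65.72 MHz mod fs = 0.14 MHz.
0.14 MHz ≤ fs/2 = 10.93 MHz, appears at 0.14 MHz.
43.58 MHz and 65.72 MHz both map to 0.14 MHz.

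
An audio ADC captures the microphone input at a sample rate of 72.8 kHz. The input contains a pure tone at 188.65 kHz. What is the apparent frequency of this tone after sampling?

29.75 kHz

188.65 kHz mod fs = 43.05 kHz.
43.05 kHz > fs/2 = 36.4 kHz, folds to fs − 43.05 kHz = 29.75 kHz.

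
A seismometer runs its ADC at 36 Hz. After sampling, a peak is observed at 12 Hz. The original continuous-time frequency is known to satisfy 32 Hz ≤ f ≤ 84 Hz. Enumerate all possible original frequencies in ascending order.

Frequencies that alias to 12 Hz are k·fs ± 12 Hz for integer k ≥ 0.
k=0: 12 Hz.
k=1: 24 Hz, 48 Hz.
k=2: 60 Hz, 84 Hz.
k=3: 96 Hz, 120 Hz.
Within [32 Hz, 84 Hz]: 48 Hz, 60 Hz, 84 Hz.

48 Hz, 60 Hz, 84 Hz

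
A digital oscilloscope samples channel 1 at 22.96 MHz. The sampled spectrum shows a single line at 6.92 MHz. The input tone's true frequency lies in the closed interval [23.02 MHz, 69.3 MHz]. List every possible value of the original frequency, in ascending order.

Frequencies that alias to 6.92 MHz are k·fs ± 6.92 MHz for integer k ≥ 0.
k=0: 6.92 MHz.
k=1: 16.04 MHz, 29.88 MHz.
k=2: 39 MHz, 52.84 MHz.
k=3: 61.96 MHz, 75.8 MHz.
k=4: 84.92 MHz, 98.76 MHz.
Within [23.02 MHz, 69.3 MHz]: 29.88 MHz, 39 MHz, 52.84 MHz, 61.96 MHz.

29.88 MHz, 39 MHz, 52.84 MHz, 61.96 MHz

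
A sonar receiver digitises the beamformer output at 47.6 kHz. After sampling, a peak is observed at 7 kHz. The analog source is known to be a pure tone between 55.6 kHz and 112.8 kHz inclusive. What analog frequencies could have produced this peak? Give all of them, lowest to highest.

Frequencies that alias to 7 kHz are k·fs ± 7 kHz for integer k ≥ 0.
k=0: 7 kHz.
k=1: 40.6 kHz, 54.6 kHz.
k=2: 88.2 kHz, 102.2 kHz.
k=3: 135.8 kHz, 149.8 kHz.
Within [55.6 kHz, 112.8 kHz]: 88.2 kHz, 102.2 kHz.

88.2 kHz, 102.2 kHz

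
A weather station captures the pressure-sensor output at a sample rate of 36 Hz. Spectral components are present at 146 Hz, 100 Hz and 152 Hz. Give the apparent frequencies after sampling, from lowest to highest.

2 Hz, 8 Hz

fs/2 = 18 Hz.
146 Hz mod fs = 2 Hz.
2 Hz ≤ fs/2 = 18 Hz, appears at 2 Hz.
100 Hz mod fs = 28 Hz.
28 Hz > fs/2 = 18 Hz, folds to fs − 28 Hz = 8 Hz.
152 Hz mod fs = 8 Hz.
8 Hz ≤ fs/2 = 18 Hz, appears at 8 Hz.
Distinct values: {2 Hz, 8 Hz}.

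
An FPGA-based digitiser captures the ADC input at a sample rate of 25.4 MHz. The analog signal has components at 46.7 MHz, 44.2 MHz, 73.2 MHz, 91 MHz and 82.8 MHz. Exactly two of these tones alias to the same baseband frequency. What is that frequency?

fs/2 = 12.7 MHz.
46.7 MHz mod fs = 21.3 MHz.
21.3 MHz > fs/2 = 12.7 MHz, folds to fs − 21.3 MHz = 4.1 MHz.
44.2 MHz mod fs = 18.8 MHz.
18.8 MHz > fs/2 = 12.7 MHz, folds to fs − 18.8 MHz = 6.6 MHz.
73.2 MHz mod fs = 22.4 MHz.
22.4 MHz > fs/2 = 12.7 MHz, folds to fs − 22.4 MHz = 3 MHz.
91 MHz mod fs = 14.8 MHz.
14.8 MHz > fs/2 = 12.7 MHz, folds to fs − 14.8 MHz = 10.6 MHz.
82.8 MHz mod fs = 6.6 MHz.
6.6 MHz ≤ fs/2 = 12.7 MHz, appears at 6.6 MHz.
44.2 MHz and 82.8 MHz both map to 6.6 MHz.

6.6 MHz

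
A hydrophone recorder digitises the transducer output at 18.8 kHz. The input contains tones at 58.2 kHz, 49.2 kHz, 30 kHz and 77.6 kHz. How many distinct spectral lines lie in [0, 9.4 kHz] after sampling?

4

fs/2 = 9.4 kHz.
58.2 kHz mod fs = 1.8 kHz.
1.8 kHz ≤ fs/2 = 9.4 kHz, appears at 1.8 kHz.
49.2 kHz mod fs = 11.6 kHz.
11.6 kHz > fs/2 = 9.4 kHz, folds to fs − 11.6 kHz = 7.2 kHz.
30 kHz mod fs = 11.2 kHz.
11.2 kHz > fs/2 = 9.4 kHz, folds to fs − 11.2 kHz = 7.6 kHz.
77.6 kHz mod fs = 2.4 kHz.
2.4 kHz ≤ fs/2 = 9.4 kHz, appears at 2.4 kHz.
Distinct values: {1.8 kHz, 2.4 kHz, 7.2 kHz, 7.6 kHz} → 4.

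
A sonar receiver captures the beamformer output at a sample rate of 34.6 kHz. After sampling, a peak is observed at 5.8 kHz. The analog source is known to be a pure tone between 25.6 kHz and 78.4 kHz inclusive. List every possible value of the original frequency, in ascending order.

28.8 kHz, 40.4 kHz, 63.4 kHz, 75 kHz

Frequencies that alias to 5.8 kHz are k·fs ± 5.8 kHz for integer k ≥ 0.
k=0: 5.8 kHz.
k=1: 28.8 kHz, 40.4 kHz.
k=2: 63.4 kHz, 75 kHz.
k=3: 98 kHz, 109.6 kHz.
Within [25.6 kHz, 78.4 kHz]: 28.8 kHz, 40.4 kHz, 63.4 kHz, 75 kHz.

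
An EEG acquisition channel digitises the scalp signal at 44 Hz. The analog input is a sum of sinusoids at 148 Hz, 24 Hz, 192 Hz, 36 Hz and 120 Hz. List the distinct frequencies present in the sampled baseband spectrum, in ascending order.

fs/2 = 22 Hz.
148 Hz mod fs = 16 Hz.
16 Hz ≤ fs/2 = 22 Hz, appears at 16 Hz.
24 Hz > fs/2 = 22 Hz, folds to fs − 24 Hz = 20 Hz.
192 Hz mod fs = 16 Hz.
16 Hz ≤ fs/2 = 22 Hz, appears at 16 Hz.
36 Hz > fs/2 = 22 Hz, folds to fs − 36 Hz = 8 Hz.
120 Hz mod fs = 32 Hz.
32 Hz > fs/2 = 22 Hz, folds to fs − 32 Hz = 12 Hz.
Distinct values: {8 Hz, 12 Hz, 16 Hz, 20 Hz}.

8 Hz, 12 Hz, 16 Hz, 20 Hz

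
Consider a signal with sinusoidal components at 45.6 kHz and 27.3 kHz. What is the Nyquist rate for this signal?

Highest-frequency component: 45.6 kHz.
Nyquist rate = 2 × 45.6 kHz = 91.2 kHz.

91.2 kHz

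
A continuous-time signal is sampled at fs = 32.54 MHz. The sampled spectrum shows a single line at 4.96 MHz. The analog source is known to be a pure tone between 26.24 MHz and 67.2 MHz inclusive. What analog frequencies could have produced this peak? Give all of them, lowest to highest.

Frequencies that alias to 4.96 MHz are k·fs ± 4.96 MHz for integer k ≥ 0.
k=0: 4.96 MHz.
k=1: 27.58 MHz, 37.5 MHz.
k=2: 60.12 MHz, 70.04 MHz.
k=3: 92.66 MHz, 102.58 MHz.
Within [26.24 MHz, 67.2 MHz]: 27.58 MHz, 37.5 MHz, 60.12 MHz.

27.58 MHz, 37.5 MHz, 60.12 MHz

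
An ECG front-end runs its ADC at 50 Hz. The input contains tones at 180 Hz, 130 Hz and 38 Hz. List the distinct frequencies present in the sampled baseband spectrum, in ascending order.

12 Hz, 20 Hz

fs/2 = 25 Hz.
180 Hz mod fs = 30 Hz.
30 Hz > fs/2 = 25 Hz, folds to fs − 30 Hz = 20 Hz.
130 Hz mod fs = 30 Hz.
30 Hz > fs/2 = 25 Hz, folds to fs − 30 Hz = 20 Hz.
38 Hz > fs/2 = 25 Hz, folds to fs − 38 Hz = 12 Hz.
Distinct values: {12 Hz, 20 Hz}.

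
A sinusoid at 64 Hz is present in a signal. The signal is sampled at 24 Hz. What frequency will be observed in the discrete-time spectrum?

8 Hz

64 Hz mod fs = 16 Hz.
16 Hz > fs/2 = 12 Hz, folds to fs − 16 Hz = 8 Hz.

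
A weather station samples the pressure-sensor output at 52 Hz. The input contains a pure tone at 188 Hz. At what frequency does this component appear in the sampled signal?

20 Hz

188 Hz mod fs = 32 Hz.
32 Hz > fs/2 = 26 Hz, folds to fs − 32 Hz = 20 Hz.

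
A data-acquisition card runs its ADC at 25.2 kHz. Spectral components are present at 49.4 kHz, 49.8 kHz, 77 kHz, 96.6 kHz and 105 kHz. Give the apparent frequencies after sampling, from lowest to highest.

0.6 kHz, 1 kHz, 1.4 kHz, 4.2 kHz

fs/2 = 12.6 kHz.
49.4 kHz mod fs = 24.2 kHz.
24.2 kHz > fs/2 = 12.6 kHz, folds to fs − 24.2 kHz = 1 kHz.
49.8 kHz mod fs = 24.6 kHz.
24.6 kHz > fs/2 = 12.6 kHz, folds to fs − 24.6 kHz = 0.6 kHz.
77 kHz mod fs = 1.4 kHz.
1.4 kHz ≤ fs/2 = 12.6 kHz, appears at 1.4 kHz.
96.6 kHz mod fs = 21 kHz.
21 kHz > fs/2 = 12.6 kHz, folds to fs − 21 kHz = 4.2 kHz.
105 kHz mod fs = 4.2 kHz.
4.2 kHz ≤ fs/2 = 12.6 kHz, appears at 4.2 kHz.
Distinct values: {0.6 kHz, 1 kHz, 1.4 kHz, 4.2 kHz}.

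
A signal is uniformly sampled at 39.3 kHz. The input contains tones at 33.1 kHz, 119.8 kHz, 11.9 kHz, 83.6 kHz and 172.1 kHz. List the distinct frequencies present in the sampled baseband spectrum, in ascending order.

1.9 kHz, 5 kHz, 6.2 kHz, 11.9 kHz, 14.9 kHz

fs/2 = 19.65 kHz.
33.1 kHz > fs/2 = 19.65 kHz, folds to fs − 33.1 kHz = 6.2 kHz.
119.8 kHz mod fs = 1.9 kHz.
1.9 kHz ≤ fs/2 = 19.65 kHz, appears at 1.9 kHz.
11.9 kHz ≤ fs/2 = 19.65 kHz, passes unchanged.
83.6 kHz mod fs = 5 kHz.
5 kHz ≤ fs/2 = 19.65 kHz, appears at 5 kHz.
172.1 kHz mod fs = 14.9 kHz.
14.9 kHz ≤ fs/2 = 19.65 kHz, appears at 14.9 kHz.
Distinct values: {1.9 kHz, 5 kHz, 6.2 kHz, 11.9 kHz, 14.9 kHz}.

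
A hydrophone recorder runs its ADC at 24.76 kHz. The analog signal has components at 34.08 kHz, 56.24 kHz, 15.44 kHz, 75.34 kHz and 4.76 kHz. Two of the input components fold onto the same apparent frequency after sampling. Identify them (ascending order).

fs/2 = 12.38 kHz.
34.08 kHz mod fs = 9.32 kHz.
9.32 kHz ≤ fs/2 = 12.38 kHz, appears at 9.32 kHz.
56.24 kHz mod fs = 6.72 kHz.
6.72 kHz ≤ fs/2 = 12.38 kHz, appears at 6.72 kHz.
15.44 kHz > fs/2 = 12.38 kHz, folds to fs − 15.44 kHz = 9.32 kHz.
75.34 kHz mod fs = 1.06 kHz.
1.06 kHz ≤ fs/2 = 12.38 kHz, appears at 1.06 kHz.
4.76 kHz ≤ fs/2 = 12.38 kHz, passes unchanged.
15.44 kHz and 34.08 kHz both map to 9.32 kHz.

15.44 kHz, 34.08 kHz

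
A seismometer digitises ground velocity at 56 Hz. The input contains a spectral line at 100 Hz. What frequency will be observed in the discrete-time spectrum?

100 Hz mod fs = 44 Hz.
44 Hz > fs/2 = 28 Hz, folds to fs − 44 Hz = 12 Hz.

12 Hz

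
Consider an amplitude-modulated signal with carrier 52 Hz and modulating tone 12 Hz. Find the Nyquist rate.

AM sidebands sit at fc ± fm = 40 Hz and 64 Hz.
Highest-frequency component: 64 Hz.
Nyquist rate = 2 × 64 Hz = 128 Hz.

128 Hz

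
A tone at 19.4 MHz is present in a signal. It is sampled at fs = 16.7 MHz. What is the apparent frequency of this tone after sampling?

2.7 MHz

19.4 MHz mod fs = 2.7 MHz.
2.7 MHz ≤ fs/2 = 8.35 MHz, appears at 2.7 MHz.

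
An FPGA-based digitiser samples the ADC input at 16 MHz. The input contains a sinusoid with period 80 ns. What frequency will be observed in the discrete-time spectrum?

3.5 MHz

T = 80 ns → f = 1/T = 12.5 MHz.
12.5 MHz > fs/2 = 8 MHz, folds to fs − 12.5 MHz = 3.5 MHz.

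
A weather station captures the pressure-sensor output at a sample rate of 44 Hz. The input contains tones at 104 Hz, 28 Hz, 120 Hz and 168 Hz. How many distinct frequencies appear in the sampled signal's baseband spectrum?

fs/2 = 22 Hz.
104 Hz mod fs = 16 Hz.
16 Hz ≤ fs/2 = 22 Hz, appears at 16 Hz.
28 Hz > fs/2 = 22 Hz, folds to fs − 28 Hz = 16 Hz.
120 Hz mod fs = 32 Hz.
32 Hz > fs/2 = 22 Hz, folds to fs − 32 Hz = 12 Hz.
168 Hz mod fs = 36 Hz.
36 Hz > fs/2 = 22 Hz, folds to fs − 36 Hz = 8 Hz.
Distinct values: {8 Hz, 12 Hz, 16 Hz} → 3.

3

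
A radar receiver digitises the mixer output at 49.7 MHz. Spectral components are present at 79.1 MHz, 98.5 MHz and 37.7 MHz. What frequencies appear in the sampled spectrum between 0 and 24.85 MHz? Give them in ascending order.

0.9 MHz, 12 MHz, 20.3 MHz

fs/2 = 24.85 MHz.
79.1 MHz mod fs = 29.4 MHz.
29.4 MHz > fs/2 = 24.85 MHz, folds to fs − 29.4 MHz = 20.3 MHz.
98.5 MHz mod fs = 48.8 MHz.
48.8 MHz > fs/2 = 24.85 MHz, folds to fs − 48.8 MHz = 0.9 MHz.
37.7 MHz > fs/2 = 24.85 MHz, folds to fs − 37.7 MHz = 12 MHz.
Distinct values: {0.9 MHz, 12 MHz, 20.3 MHz}.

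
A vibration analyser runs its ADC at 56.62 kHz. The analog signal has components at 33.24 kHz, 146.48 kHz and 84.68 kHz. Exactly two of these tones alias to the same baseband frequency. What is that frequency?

fs/2 = 28.31 kHz.
33.24 kHz > fs/2 = 28.31 kHz, folds to fs − 33.24 kHz = 23.38 kHz.
146.48 kHz mod fs = 33.24 kHz.
33.24 kHz > fs/2 = 28.31 kHz, folds to fs − 33.24 kHz = 23.38 kHz.
84.68 kHz mod fs = 28.06 kHz.
28.06 kHz ≤ fs/2 = 28.31 kHz, appears at 28.06 kHz.
33.24 kHz and 146.48 kHz both map to 23.38 kHz.

23.38 kHz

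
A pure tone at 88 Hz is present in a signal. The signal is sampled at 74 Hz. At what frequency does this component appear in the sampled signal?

14 Hz

88 Hz mod fs = 14 Hz.
14 Hz ≤ fs/2 = 37 Hz, appears at 14 Hz.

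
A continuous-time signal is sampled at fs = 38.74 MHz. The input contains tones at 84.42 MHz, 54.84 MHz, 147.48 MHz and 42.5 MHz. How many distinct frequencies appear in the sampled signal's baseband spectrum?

4

fs/2 = 19.37 MHz.
84.42 MHz mod fs = 6.94 MHz.
6.94 MHz ≤ fs/2 = 19.37 MHz, appears at 6.94 MHz.
54.84 MHz mod fs = 16.1 MHz.
16.1 MHz ≤ fs/2 = 19.37 MHz, appears at 16.1 MHz.
147.48 MHz mod fs = 31.26 MHz.
31.26 MHz > fs/2 = 19.37 MHz, folds to fs − 31.26 MHz = 7.48 MHz.
42.5 MHz mod fs = 3.76 MHz.
3.76 MHz ≤ fs/2 = 19.37 MHz, appears at 3.76 MHz.
Distinct values: {3.76 MHz, 6.94 MHz, 7.48 MHz, 16.1 MHz} → 4.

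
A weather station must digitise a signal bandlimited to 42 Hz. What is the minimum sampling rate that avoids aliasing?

84 Hz

Nyquist rate = 2 × 42 Hz = 84 Hz.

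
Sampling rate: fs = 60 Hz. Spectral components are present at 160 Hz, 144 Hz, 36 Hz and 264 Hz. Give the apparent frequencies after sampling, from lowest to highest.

20 Hz, 24 Hz

fs/2 = 30 Hz.
160 Hz mod fs = 40 Hz.
40 Hz > fs/2 = 30 Hz, folds to fs − 40 Hz = 20 Hz.
144 Hz mod fs = 24 Hz.
24 Hz ≤ fs/2 = 30 Hz, appears at 24 Hz.
36 Hz > fs/2 = 30 Hz, folds to fs − 36 Hz = 24 Hz.
264 Hz mod fs = 24 Hz.
24 Hz ≤ fs/2 = 30 Hz, appears at 24 Hz.
Distinct values: {20 Hz, 24 Hz}.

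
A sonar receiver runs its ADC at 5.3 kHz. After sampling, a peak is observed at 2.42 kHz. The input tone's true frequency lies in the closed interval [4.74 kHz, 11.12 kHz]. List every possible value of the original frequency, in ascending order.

Frequencies that alias to 2.42 kHz are k·fs ± 2.42 kHz for integer k ≥ 0.
k=0: 2.42 kHz.
k=1: 2.88 kHz, 7.72 kHz.
k=2: 8.18 kHz, 13.02 kHz.
k=3: 13.48 kHz, 18.32 kHz.
Within [4.74 kHz, 11.12 kHz]: 7.72 kHz, 8.18 kHz.

7.72 kHz, 8.18 kHz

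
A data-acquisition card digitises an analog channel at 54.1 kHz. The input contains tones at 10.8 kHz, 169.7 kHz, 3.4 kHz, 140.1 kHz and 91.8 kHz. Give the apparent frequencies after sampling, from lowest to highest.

3.4 kHz, 7.4 kHz, 10.8 kHz, 16.4 kHz, 22.2 kHz

fs/2 = 27.05 kHz.
10.8 kHz ≤ fs/2 = 27.05 kHz, passes unchanged.
169.7 kHz mod fs = 7.4 kHz.
7.4 kHz ≤ fs/2 = 27.05 kHz, appears at 7.4 kHz.
3.4 kHz ≤ fs/2 = 27.05 kHz, passes unchanged.
140.1 kHz mod fs = 31.9 kHz.
31.9 kHz > fs/2 = 27.05 kHz, folds to fs − 31.9 kHz = 22.2 kHz.
91.8 kHz mod fs = 37.7 kHz.
37.7 kHz > fs/2 = 27.05 kHz, folds to fs − 37.7 kHz = 16.4 kHz.
Distinct values: {3.4 kHz, 7.4 kHz, 10.8 kHz, 16.4 kHz, 22.2 kHz}.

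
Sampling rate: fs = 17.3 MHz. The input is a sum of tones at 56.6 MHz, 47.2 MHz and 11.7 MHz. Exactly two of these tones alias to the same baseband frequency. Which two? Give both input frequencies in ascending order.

47.2 MHz, 56.6 MHz

fs/2 = 8.65 MHz.
56.6 MHz mod fs = 4.7 MHz.
4.7 MHz ≤ fs/2 = 8.65 MHz, appears at 4.7 MHz.
47.2 MHz mod fs = 12.6 MHz.
12.6 MHz > fs/2 = 8.65 MHz, folds to fs − 12.6 MHz = 4.7 MHz.
11.7 MHz > fs/2 = 8.65 MHz, folds to fs − 11.7 MHz = 5.6 MHz.
47.2 MHz and 56.6 MHz both map to 4.7 MHz.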